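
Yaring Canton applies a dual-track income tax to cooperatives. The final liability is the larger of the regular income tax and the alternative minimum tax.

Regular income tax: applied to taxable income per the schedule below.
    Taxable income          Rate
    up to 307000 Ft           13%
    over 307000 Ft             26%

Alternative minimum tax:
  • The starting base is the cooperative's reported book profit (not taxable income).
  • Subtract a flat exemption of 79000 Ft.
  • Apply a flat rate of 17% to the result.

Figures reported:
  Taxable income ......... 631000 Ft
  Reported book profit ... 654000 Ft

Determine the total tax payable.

Alternative minimum tax:
  Base (reported book profit): 654000 Ft
  Less exemption 79000 Ft → base 575000 Ft
  575000 Ft × 17% = 97750 Ft

Regular income tax:
  307000 Ft × 13% = 39910 Ft
  324000 Ft × 26% = 84240 Ft
  → 124150 Ft

124150 Ft > 97750 Ft, so the regular income tax governs.

124150 Ft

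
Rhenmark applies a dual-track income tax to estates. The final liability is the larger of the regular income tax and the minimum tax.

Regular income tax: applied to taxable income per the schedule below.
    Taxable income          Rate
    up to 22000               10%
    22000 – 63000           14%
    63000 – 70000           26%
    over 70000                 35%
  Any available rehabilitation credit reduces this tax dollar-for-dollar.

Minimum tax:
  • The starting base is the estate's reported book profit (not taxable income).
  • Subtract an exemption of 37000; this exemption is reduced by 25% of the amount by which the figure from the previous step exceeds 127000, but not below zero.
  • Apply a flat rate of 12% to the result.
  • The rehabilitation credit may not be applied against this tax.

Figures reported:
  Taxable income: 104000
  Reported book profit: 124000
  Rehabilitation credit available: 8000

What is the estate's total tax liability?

Minimum tax:
  Base (reported book profit): 124000
  Exemption: 124000 ≤ 127000, so full 37000 applies
  Base: 124000 − 37000 = 87000
  87000 × 12% = 10440

Regular income tax:
  22000 × 10% = 2200
  41000 × 14% = 5740
  7000 × 26% = 1820
  34000 × 35% = 11900
  → 21660
  Less rehabilitation credit 8000 → 13660

13660 > 10440, so the regular income tax governs.

13660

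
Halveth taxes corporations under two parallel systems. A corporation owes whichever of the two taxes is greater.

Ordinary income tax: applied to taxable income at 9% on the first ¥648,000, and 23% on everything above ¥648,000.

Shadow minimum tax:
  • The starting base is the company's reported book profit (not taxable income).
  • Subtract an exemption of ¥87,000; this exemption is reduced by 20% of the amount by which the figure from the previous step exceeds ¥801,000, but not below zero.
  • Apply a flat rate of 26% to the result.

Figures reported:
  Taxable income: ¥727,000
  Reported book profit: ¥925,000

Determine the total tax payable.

Shadow minimum tax:
  Base (reported book profit): ¥925,000
  Exemption: ¥87,000 − 20% × (¥925,000 − ¥801,000) = ¥87,000 − ¥24,800 = ¥62,200
  Base: ¥925,000 − ¥62,200 = ¥862,800
  ¥862,800 × 26% = ¥224,328

Ordinary income tax:
  ¥648,000 × 9% = ¥58,320
  ¥79,000 × 23% = ¥18,170
  → ¥76,490

¥224,328 > ¥76,490, so the shadow minimum tax is the binding amount.

¥224,328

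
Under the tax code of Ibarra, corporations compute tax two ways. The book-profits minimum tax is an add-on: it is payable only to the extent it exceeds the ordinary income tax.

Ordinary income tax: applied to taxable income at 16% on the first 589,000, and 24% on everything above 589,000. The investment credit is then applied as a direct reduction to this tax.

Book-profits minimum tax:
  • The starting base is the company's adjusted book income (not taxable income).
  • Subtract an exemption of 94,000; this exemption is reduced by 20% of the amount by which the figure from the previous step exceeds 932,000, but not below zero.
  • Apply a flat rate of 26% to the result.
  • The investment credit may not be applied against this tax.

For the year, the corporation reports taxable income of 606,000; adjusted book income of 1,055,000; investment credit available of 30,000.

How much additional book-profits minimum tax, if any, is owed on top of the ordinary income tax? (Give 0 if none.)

187,936

Ordinary income tax:
  589,000 × 16% = 94,240
  17,000 × 24% = 4,080
  → 98,320
  Less investment credit 30,000 → 68,320

Book-profits minimum tax:
  Base (adjusted book income): 1,055,000
  Exemption: 94,000 − 20% × (1,055,000 − 932,000) = 94,000 − 24,600 = 69,400
  Base: 1,055,000 − 69,400 = 985,600
  985,600 × 26% = 256,256

Excess of book-profits minimum tax over ordinary income tax: 256,256 − 68,320 = 187,936.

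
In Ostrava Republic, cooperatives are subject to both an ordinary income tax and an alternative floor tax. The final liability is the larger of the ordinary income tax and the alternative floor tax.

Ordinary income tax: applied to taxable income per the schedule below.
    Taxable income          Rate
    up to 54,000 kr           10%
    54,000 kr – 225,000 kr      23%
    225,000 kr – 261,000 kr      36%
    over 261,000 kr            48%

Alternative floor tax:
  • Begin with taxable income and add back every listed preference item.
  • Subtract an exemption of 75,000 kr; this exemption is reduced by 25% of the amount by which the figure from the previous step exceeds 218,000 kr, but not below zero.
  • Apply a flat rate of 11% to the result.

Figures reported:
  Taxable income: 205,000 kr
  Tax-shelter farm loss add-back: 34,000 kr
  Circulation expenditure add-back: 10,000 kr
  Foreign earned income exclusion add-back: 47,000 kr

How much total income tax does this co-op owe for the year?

Alternative floor tax:
  Adjusted income: 205,000 kr + 34,000 kr + 10,000 kr + 47,000 kr = 296,000 kr
  Exemption: 75,000 kr − 25% × (296,000 kr − 218,000 kr) = 75,000 kr − 19,500 kr = 55,500 kr
  Base: 296,000 kr − 55,500 kr = 240,500 kr
  240,500 kr × 11% = 26,455 kr

Ordinary income tax:
  54,000 kr × 10% = 5,400 kr
  151,000 kr × 23% = 34,730 kr
  → 40,130 kr

40,130 kr > 26,455 kr, so the ordinary income tax governs.

40,130 kr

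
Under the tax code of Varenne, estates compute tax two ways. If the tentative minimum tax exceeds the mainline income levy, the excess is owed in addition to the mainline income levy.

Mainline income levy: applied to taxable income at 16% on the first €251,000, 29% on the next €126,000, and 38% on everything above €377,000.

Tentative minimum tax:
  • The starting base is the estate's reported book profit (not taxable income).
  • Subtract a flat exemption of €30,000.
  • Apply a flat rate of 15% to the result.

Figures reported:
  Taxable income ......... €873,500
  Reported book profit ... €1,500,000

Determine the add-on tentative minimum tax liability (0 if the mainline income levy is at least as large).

€0

Mainline income levy:
  €251,000 × 16% = €40,160
  €126,000 × 29% = €36,540
  €496,500 × 38% = €188,670
  → €265,370

Tentative minimum tax:
  Base (reported book profit): €1,500,000
  Less exemption €30,000 → base €1,470,000
  €1,470,000 × 15% = €220,500

€220,500 ≤ €265,370, so no add-on is due.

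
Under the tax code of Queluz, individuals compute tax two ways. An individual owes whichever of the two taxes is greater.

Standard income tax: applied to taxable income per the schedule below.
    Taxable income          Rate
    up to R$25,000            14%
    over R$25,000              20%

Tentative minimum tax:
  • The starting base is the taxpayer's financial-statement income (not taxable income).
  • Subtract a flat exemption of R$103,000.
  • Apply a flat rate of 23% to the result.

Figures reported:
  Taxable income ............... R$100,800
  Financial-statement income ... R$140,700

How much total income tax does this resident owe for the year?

Standard income tax:
  R$25,000 × 14% = R$3,500
  R$75,800 × 20% = R$15,160
  → R$18,660

Tentative minimum tax:
  Base (financial-statement income): R$140,700
  Less exemption R$103,000 → base R$37,700
  R$37,700 × 23% = R$8,671

R$18,660 > R$8,671, so the standard income tax governs.

R$18,660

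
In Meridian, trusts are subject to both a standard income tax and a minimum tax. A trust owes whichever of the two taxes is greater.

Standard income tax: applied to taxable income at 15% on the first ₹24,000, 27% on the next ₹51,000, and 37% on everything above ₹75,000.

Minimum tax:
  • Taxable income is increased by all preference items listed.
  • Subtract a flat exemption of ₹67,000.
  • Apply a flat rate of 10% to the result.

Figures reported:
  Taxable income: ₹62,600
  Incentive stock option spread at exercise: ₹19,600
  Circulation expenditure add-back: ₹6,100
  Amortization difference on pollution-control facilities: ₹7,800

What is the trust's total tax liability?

₹14,022

Minimum tax:
  Adjusted income: ₹62,600 + ₹19,600 + ₹6,100 + ₹7,800 = ₹96,100
  Less exemption ₹67,000 → base ₹29,100
  ₹29,100 × 10% = ₹2,910

Standard income tax:
  ₹24,000 × 15% = ₹3,600
  ₹38,600 × 27% = ₹10,422
  → ₹14,022

₹14,022 > ₹2,910, so the standard income tax governs.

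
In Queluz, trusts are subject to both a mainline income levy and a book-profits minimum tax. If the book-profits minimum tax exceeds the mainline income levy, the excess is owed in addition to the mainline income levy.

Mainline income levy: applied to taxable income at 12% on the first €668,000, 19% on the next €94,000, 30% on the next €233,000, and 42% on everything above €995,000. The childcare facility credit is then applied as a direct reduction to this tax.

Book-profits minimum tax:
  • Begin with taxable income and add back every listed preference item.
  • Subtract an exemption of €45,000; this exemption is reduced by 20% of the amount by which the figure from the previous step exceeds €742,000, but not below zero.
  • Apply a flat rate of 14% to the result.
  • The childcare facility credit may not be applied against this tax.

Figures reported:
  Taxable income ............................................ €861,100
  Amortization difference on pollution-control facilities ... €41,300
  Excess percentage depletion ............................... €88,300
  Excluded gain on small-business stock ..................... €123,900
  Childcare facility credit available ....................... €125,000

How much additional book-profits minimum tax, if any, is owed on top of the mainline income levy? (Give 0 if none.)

Book-profits minimum tax:
  Adjusted income: €861,100 + €41,300 + €88,300 + €123,900 = €1,114,600
  Exemption: 20% × (€1,114,600 − €742,000) = €74,520 ≥ €45,000, so the exemption is fully phased out
  Base: €1,114,600 − €0 = €1,114,600
  €1,114,600 × 14% = €156,044

Mainline income levy:
  €668,000 × 12% = €80,160
  €94,000 × 19% = €17,860
  €99,100 × 30% = €29,730
  → €127,750
  Less childcare facility credit €125,000 → €2,750

Excess of book-profits minimum tax over mainline income levy: €156,044 − €2,750 = €153,294.

€153,294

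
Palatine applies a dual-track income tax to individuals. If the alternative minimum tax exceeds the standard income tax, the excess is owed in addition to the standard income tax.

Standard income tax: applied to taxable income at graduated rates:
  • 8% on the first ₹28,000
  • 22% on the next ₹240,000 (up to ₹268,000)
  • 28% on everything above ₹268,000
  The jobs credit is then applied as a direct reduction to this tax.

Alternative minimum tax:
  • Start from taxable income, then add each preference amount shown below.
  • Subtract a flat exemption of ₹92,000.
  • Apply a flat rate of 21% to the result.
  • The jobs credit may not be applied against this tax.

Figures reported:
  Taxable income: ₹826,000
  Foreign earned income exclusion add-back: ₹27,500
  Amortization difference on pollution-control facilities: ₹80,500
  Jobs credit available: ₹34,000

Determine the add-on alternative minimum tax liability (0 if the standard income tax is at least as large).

Alternative minimum tax:
  Adjusted income: ₹826,000 + ₹27,500 + ₹80,500 = ₹934,000
  Less exemption ₹92,000 → base ₹842,000
  ₹842,000 × 21% = ₹176,820

Standard income tax:
  ₹28,000 × 8% = ₹2,240
  ₹240,000 × 22% = ₹52,800
  ₹558,000 × 28% = ₹156,240
  → ₹211,280
  Less jobs credit ₹34,000 → ₹177,280

₹176,820 ≤ ₹177,280, so no add-on is due.

₹0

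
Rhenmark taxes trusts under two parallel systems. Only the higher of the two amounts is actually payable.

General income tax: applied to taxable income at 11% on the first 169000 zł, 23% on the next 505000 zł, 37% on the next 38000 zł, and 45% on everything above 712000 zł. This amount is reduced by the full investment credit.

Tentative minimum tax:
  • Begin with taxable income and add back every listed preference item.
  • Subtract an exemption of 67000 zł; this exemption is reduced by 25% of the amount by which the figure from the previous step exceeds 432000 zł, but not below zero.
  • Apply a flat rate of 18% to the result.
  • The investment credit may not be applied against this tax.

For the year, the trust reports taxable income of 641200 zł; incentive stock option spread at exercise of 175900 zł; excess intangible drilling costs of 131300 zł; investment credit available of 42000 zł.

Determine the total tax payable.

Tentative minimum tax:
  Adjusted income: 641200 zł + 175900 zł + 131300 zł = 948400 zł
  Exemption: 25% × (948400 zł − 432000 zł) = 129100 zł ≥ 67000 zł, so the exemption is fully phased out
  Base: 948400 zł − 0 zł = 948400 zł
  948400 zł × 18% = 170712 zł

General income tax:
  169000 zł × 11% = 18590 zł
  472200 zł × 23% = 108606 zł
  → 127196 zł
  Less investment credit 42000 zł → 85196 zł

170712 zł > 85196 zł, so the tentative minimum tax is the binding amount.

170712 zł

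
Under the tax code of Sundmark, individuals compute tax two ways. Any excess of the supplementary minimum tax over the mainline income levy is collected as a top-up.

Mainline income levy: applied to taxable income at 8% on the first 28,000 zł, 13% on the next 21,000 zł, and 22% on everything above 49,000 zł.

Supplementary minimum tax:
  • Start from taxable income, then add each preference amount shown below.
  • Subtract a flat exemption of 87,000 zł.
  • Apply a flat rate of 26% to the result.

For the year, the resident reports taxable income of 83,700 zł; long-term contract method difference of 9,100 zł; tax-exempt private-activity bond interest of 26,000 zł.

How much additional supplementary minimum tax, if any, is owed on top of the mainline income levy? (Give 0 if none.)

Mainline income levy:
  28,000 zł × 8% = 2,240 zł
  21,000 zł × 13% = 2,730 zł
  34,700 zł × 22% = 7,634 zł
  → 12,604 zł

Supplementary minimum tax:
  Adjusted income: 83,700 zł + 9,100 zł + 26,000 zł = 118,800 zł
  Less exemption 87,000 zł → base 31,800 zł
  31,800 zł × 26% = 8,268 zł

8,268 zł ≤ 12,604 zł, so no add-on is due.

0 zł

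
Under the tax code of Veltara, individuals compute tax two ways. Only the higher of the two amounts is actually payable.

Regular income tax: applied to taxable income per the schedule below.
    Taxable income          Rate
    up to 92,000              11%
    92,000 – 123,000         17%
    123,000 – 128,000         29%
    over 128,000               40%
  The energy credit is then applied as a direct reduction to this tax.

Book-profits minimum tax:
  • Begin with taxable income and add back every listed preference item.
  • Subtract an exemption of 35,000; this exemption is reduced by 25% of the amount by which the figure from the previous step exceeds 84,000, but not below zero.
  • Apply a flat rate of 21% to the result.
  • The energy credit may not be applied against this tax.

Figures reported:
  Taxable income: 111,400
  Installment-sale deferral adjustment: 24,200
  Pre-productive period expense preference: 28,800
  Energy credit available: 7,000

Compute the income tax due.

31,395

Book-profits minimum tax:
  Adjusted income: 111,400 + 24,200 + 28,800 = 164,400
  Exemption: 35,000 − 25% × (164,400 − 84,000) = 35,000 − 20,100 = 14,900
  Base: 164,400 − 14,900 = 149,500
  149,500 × 21% = 31,395

Regular income tax:
  92,000 × 11% = 10,120
  19,400 × 17% = 3,298
  → 13,418
  Less energy credit 7,000 → 6,418

31,395 > 6,418, so the book-profits minimum tax is the binding amount.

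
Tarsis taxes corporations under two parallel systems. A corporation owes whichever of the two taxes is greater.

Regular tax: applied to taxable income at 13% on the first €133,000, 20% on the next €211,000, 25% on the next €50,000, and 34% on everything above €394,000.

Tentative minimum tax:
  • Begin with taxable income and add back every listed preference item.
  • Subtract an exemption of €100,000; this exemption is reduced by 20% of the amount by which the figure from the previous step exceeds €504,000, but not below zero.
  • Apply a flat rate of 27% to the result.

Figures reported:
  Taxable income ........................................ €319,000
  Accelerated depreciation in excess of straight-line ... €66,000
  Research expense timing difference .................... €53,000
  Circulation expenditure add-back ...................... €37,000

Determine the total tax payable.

€101,250

Tentative minimum tax:
  Adjusted income: €319,000 + €66,000 + €53,000 + €37,000 = €475,000
  Exemption: €475,000 ≤ €504,000, so full €100,000 applies
  Base: €475,000 − €100,000 = €375,000
  €375,000 × 27% = €101,250

Regular tax:
  €133,000 × 13% = €17,290
  €186,000 × 20% = €37,200
  → €54,490

€101,250 > €54,490, so the tentative minimum tax is the binding amount.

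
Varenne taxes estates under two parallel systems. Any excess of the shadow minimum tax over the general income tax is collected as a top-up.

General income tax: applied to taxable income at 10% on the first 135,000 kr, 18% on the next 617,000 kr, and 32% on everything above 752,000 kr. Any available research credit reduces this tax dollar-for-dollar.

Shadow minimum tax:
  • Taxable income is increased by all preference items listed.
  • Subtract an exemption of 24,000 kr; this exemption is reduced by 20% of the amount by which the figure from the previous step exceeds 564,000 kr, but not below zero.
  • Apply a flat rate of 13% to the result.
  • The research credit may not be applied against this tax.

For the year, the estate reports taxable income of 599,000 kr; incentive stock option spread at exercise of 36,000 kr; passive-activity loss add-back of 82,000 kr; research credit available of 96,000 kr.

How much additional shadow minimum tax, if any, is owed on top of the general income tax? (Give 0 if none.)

Shadow minimum tax:
  Adjusted income: 599,000 kr + 36,000 kr + 82,000 kr = 717,000 kr
  Exemption: 20% × (717,000 kr − 564,000 kr) = 30,600 kr ≥ 24,000 kr, so the exemption is fully phased out
  Base: 717,000 kr − 0 kr = 717,000 kr
  717,000 kr × 13% = 93,210 kr

General income tax:
  135,000 kr × 10% = 13,500 kr
  464,000 kr × 18% = 83,520 kr
  → 97,020 kr
  Less research credit 96,000 kr → 1,020 kr

Excess of shadow minimum tax over general income tax: 93,210 kr − 1,020 kr = 92,190 kr.

92,190 kr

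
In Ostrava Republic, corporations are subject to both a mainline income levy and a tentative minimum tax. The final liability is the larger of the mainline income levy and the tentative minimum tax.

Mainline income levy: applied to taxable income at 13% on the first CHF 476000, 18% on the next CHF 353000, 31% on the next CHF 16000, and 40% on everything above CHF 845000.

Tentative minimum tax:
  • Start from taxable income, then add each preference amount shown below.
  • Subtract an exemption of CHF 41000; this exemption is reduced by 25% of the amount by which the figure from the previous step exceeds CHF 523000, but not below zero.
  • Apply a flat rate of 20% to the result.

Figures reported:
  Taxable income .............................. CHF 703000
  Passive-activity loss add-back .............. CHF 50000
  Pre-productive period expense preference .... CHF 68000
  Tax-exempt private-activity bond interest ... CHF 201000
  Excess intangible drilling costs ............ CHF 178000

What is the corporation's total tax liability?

Tentative minimum tax:
  Adjusted income: CHF 703000 + CHF 50000 + CHF 68000 + CHF 201000 + CHF 178000 = CHF 1200000
  Exemption: 25% × (CHF 1200000 − CHF 523000) = CHF 169250 ≥ CHF 41000, so the exemption is fully phased out
  Base: CHF 1200000 − CHF 0 = CHF 1200000
  CHF 1200000 × 20% = CHF 240000

Mainline income levy:
  CHF 476000 × 13% = CHF 61880
  CHF 227000 × 18% = CHF 40860
  → CHF 102740

CHF 240000 > CHF 102740, so the tentative minimum tax is the binding amount.

CHF 240000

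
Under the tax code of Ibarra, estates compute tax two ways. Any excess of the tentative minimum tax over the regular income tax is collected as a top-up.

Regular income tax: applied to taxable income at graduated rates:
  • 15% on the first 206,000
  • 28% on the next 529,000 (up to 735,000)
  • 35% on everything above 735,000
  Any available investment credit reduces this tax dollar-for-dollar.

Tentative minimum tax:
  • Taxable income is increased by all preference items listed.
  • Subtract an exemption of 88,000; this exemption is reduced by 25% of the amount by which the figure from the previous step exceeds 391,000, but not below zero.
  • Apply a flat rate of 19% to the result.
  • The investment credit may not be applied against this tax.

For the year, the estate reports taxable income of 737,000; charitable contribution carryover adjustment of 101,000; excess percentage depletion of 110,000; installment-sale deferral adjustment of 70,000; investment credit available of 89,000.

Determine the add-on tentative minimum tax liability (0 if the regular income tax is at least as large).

Regular income tax:
  206,000 × 15% = 30,900
  529,000 × 28% = 148,120
  2,000 × 35% = 700
  → 179,720
  Less investment credit 89,000 → 90,720

Tentative minimum tax:
  Adjusted income: 737,000 + 101,000 + 110,000 + 70,000 = 1,018,000
  Exemption: 25% × (1,018,000 − 391,000) = 156,750 ≥ 88,000, so the exemption is fully phased out
  Base: 1,018,000 − 0 = 1,018,000
  1,018,000 × 19% = 193,420

Excess of tentative minimum tax over regular income tax: 193,420 − 90,720 = 102,700.

102,700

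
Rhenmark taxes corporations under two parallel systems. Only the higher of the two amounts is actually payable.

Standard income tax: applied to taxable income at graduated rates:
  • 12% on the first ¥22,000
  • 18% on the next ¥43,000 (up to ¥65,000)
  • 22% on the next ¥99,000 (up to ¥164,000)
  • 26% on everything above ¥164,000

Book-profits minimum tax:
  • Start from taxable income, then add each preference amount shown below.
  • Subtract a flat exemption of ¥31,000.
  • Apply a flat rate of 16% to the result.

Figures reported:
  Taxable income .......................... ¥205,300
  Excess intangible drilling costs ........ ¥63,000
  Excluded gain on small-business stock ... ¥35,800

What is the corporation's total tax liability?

¥43,696

Standard income tax:
  ¥22,000 × 12% = ¥2,640
  ¥43,000 × 18% = ¥7,740
  ¥99,000 × 22% = ¥21,780
  ¥41,300 × 26% = ¥10,738
  → ¥42,898

Book-profits minimum tax:
  Adjusted income: ¥205,300 + ¥63,000 + ¥35,800 = ¥304,100
  Less exemption ¥31,000 → base ¥273,100
  ¥273,100 × 16% = ¥43,696

¥43,696 > ¥42,898, so the book-profits minimum tax is the binding amount.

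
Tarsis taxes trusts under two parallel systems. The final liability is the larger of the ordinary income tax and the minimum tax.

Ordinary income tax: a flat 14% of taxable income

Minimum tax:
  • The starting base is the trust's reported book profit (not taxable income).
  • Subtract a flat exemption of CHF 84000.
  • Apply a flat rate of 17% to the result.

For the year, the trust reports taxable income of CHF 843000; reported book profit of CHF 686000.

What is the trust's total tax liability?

Ordinary income tax:
  CHF 843000 × 14% = CHF 118020

Minimum tax:
  Base (reported book profit): CHF 686000
  Less exemption CHF 84000 → base CHF 602000
  CHF 602000 × 17% = CHF 102340

CHF 118020 > CHF 102340, so the ordinary income tax governs.

CHF 118020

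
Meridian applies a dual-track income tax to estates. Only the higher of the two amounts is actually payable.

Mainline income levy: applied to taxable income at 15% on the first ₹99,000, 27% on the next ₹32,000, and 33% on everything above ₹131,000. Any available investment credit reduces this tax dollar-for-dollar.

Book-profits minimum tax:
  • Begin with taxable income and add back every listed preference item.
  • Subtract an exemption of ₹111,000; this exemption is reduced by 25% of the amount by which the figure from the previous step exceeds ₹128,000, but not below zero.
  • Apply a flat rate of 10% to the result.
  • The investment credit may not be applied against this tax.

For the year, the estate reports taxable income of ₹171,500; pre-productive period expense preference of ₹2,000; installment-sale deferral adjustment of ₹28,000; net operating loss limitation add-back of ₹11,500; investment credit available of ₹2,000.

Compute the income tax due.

Book-profits minimum tax:
  Adjusted income: ₹171,500 + ₹2,000 + ₹28,000 + ₹11,500 = ₹213,000
  Exemption: ₹111,000 − 25% × (₹213,000 − ₹128,000) = ₹111,000 − ₹21,250 = ₹89,750
  Base: ₹213,000 − ₹89,750 = ₹123,250
  ₹123,250 × 10% = ₹12,325

Mainline income levy:
  ₹99,000 × 15% = ₹14,850
  ₹32,000 × 27% = ₹8,640
  ₹40,500 × 33% = ₹13,365
  → ₹36,855
  Less investment credit ₹2,000 → ₹34,855

₹34,855 > ₹12,325, so the mainline income levy governs.

₹34,855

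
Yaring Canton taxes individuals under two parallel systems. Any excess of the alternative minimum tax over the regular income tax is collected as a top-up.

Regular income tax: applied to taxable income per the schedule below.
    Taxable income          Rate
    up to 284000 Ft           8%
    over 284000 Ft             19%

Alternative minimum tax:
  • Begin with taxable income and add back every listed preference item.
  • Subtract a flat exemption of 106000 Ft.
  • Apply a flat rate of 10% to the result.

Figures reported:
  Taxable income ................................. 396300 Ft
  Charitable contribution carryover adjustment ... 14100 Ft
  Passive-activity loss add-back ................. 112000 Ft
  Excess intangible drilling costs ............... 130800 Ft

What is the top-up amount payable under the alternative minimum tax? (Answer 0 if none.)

10663 Ft

Regular income tax:
  284000 Ft × 8% = 22720 Ft
  112300 Ft × 19% = 21337 Ft
  → 44057 Ft

Alternative minimum tax:
  Adjusted income: 396300 Ft + 14100 Ft + 112000 Ft + 130800 Ft = 653200 Ft
  Less exemption 106000 Ft → base 547200 Ft
  547200 Ft × 10% = 54720 Ft

Excess of alternative minimum tax over regular income tax: 54720 Ft − 44057 Ft = 10663 Ft.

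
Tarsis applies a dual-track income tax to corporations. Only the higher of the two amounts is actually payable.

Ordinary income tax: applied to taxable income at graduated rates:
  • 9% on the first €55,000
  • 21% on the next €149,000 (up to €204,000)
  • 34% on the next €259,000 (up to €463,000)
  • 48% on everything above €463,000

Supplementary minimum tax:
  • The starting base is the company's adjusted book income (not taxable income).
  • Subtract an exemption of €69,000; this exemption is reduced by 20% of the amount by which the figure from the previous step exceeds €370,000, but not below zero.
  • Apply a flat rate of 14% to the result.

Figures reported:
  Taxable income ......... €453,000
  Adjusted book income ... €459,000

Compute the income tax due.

Ordinary income tax:
  €55,000 × 9% = €4,950
  €149,000 × 21% = €31,290
  €249,000 × 34% = €84,660
  → €120,900

Supplementary minimum tax:
  Base (adjusted book income): €459,000
  Exemption: €69,000 − 20% × (€459,000 − €370,000) = €69,000 − €17,800 = €51,200
  Base: €459,000 − €51,200 = €407,800
  €407,800 × 14% = €57,092

€120,900 > €57,092, so the ordinary income tax governs.

€120,900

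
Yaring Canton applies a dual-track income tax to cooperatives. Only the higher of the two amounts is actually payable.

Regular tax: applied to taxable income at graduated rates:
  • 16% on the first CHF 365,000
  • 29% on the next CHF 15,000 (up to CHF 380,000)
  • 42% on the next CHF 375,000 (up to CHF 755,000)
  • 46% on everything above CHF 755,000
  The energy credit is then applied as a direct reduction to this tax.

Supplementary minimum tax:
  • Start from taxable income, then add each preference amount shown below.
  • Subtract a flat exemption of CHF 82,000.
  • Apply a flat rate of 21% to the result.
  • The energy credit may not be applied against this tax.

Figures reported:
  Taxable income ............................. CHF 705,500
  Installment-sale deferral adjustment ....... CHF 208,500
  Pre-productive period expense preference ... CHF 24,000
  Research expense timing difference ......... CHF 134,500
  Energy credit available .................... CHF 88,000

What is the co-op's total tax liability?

Supplementary minimum tax:
  Adjusted income: CHF 705,500 + CHF 208,500 + CHF 24,000 + CHF 134,500 = CHF 1,072,500
  Less exemption CHF 82,000 → base CHF 990,500
  CHF 990,500 × 21% = CHF 208,005

Regular tax:
  CHF 365,000 × 16% = CHF 58,400
  CHF 15,000 × 29% = CHF 4,350
  CHF 325,500 × 42% = CHF 136,710
  → CHF 199,460
  Less energy credit CHF 88,000 → CHF 111,460

CHF 208,005 > CHF 111,460, so the supplementary minimum tax is the binding amount.

CHF 208,005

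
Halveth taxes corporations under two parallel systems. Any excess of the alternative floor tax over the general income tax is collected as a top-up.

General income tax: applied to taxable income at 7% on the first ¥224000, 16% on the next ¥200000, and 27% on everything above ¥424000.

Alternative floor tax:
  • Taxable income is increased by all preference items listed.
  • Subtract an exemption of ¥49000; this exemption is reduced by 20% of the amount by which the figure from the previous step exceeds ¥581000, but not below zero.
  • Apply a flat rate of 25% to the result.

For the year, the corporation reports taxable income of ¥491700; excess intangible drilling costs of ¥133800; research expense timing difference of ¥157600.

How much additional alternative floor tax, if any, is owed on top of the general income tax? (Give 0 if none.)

¥127671

General income tax:
  ¥224000 × 7% = ¥15680
  ¥200000 × 16% = ¥32000
  ¥67700 × 27% = ¥18279
  → ¥65959

Alternative floor tax:
  Adjusted income: ¥491700 + ¥133800 + ¥157600 = ¥783100
  Exemption: ¥49000 − 20% × (¥783100 − ¥581000) = ¥49000 − ¥40420 = ¥8580
  Base: ¥783100 − ¥8580 = ¥774520
  ¥774520 × 25% = ¥193630

Excess of alternative floor tax over general income tax: ¥193630 − ¥65959 = ¥127671.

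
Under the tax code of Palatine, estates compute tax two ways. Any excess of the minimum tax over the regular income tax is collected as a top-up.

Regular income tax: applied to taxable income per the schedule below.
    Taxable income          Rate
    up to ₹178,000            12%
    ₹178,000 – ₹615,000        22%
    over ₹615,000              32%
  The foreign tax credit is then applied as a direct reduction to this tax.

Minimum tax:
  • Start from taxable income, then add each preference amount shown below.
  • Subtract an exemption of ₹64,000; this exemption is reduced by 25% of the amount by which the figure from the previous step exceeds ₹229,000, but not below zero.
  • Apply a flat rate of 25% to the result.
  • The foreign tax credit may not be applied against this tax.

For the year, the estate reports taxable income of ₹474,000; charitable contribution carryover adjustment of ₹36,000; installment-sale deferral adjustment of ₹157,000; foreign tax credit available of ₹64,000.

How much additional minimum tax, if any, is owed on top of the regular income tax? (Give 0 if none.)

Minimum tax:
  Adjusted income: ₹474,000 + ₹36,000 + ₹157,000 = ₹667,000
  Exemption: 25% × (₹667,000 − ₹229,000) = ₹109,500 ≥ ₹64,000, so the exemption is fully phased out
  Base: ₹667,000 − ₹0 = ₹667,000
  ₹667,000 × 25% = ₹166,750

Regular income tax:
  ₹178,000 × 12% = ₹21,360
  ₹296,000 × 22% = ₹65,120
  → ₹86,480
  Less foreign tax credit ₹64,000 → ₹22,480

Excess of minimum tax over regular income tax: ₹166,750 − ₹22,480 = ₹144,270.

₹144,270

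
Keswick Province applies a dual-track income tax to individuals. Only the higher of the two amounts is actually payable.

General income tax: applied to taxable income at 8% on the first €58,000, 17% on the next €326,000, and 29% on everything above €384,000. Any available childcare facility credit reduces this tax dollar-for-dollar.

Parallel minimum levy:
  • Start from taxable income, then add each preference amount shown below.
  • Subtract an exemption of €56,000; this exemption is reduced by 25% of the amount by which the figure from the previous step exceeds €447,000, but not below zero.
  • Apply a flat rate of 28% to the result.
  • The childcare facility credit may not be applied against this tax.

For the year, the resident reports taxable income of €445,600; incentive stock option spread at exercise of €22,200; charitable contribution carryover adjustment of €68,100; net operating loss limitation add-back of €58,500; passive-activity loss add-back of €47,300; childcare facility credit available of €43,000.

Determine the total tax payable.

€177,625

General income tax:
  €58,000 × 8% = €4,640
  €326,000 × 17% = €55,420
  €61,600 × 29% = €17,864
  → €77,924
  Less childcare facility credit €43,000 → €34,924

Parallel minimum levy:
  Adjusted income: €445,600 + €22,200 + €68,100 + €58,500 + €47,300 = €641,700
  Exemption: €56,000 − 25% × (€641,700 − €447,000) = €56,000 − €48,675 = €7,325
  Base: €641,700 − €7,325 = €634,375
  €634,375 × 28% = €177,625

€177,625 > €34,924, so the parallel minimum levy is the binding amount.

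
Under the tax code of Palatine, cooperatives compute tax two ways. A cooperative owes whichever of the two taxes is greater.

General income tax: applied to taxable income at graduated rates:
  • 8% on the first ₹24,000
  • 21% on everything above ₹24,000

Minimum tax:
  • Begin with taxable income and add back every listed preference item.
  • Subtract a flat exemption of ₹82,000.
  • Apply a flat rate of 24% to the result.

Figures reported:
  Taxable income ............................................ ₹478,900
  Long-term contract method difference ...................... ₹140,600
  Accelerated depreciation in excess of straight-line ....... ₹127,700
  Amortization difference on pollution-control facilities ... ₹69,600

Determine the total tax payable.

₹176,352

Minimum tax:
  Adjusted income: ₹478,900 + ₹140,600 + ₹127,700 + ₹69,600 = ₹816,800
  Less exemption ₹82,000 → base ₹734,800
  ₹734,800 × 24% = ₹176,352

General income tax:
  ₹24,000 × 8% = ₹1,920
  ₹454,900 × 21% = ₹95,529
  → ₹97,449

₹176,352 > ₹97,449, so the minimum tax is the binding amount.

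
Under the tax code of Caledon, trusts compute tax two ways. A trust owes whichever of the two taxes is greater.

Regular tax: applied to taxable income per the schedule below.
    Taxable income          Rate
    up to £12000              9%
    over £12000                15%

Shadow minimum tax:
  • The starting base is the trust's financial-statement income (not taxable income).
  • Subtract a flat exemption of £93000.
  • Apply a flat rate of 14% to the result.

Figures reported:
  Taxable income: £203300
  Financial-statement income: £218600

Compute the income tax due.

£29775

Regular tax:
  £12000 × 9% = £1080
  £191300 × 15% = £28695
  → £29775

Shadow minimum tax:
  Base (financial-statement income): £218600
  Less exemption £93000 → base £125600
  £125600 × 14% = £17584

£29775 > £17584, so the regular tax governs.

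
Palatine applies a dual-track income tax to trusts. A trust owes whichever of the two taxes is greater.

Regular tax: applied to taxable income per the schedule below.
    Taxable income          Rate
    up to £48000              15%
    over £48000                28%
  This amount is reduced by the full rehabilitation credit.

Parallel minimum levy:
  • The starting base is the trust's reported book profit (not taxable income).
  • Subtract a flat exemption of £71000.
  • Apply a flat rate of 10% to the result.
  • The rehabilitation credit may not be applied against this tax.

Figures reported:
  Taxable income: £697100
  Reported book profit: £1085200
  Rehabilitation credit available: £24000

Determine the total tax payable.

Regular tax:
  £48000 × 15% = £7200
  £649100 × 28% = £181748
  → £188948
  Less rehabilitation credit £24000 → £164948

Parallel minimum levy:
  Base (reported book profit): £1085200
  Less exemption £71000 → base £1014200
  £1014200 × 10% = £101420

£164948 > £101420, so the regular tax governs.

£164948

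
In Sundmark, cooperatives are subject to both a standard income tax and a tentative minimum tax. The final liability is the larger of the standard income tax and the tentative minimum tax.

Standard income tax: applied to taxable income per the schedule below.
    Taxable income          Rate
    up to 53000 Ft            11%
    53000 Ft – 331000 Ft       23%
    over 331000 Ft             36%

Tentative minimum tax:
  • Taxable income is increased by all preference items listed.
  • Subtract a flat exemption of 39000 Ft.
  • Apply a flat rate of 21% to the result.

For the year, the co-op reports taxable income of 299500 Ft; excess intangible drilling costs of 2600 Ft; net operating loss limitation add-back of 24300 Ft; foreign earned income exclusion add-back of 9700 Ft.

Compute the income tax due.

Standard income tax:
  53000 Ft × 11% = 5830 Ft
  246500 Ft × 23% = 56695 Ft
  → 62525 Ft

Tentative minimum tax:
  Adjusted income: 299500 Ft + 2600 Ft + 24300 Ft + 9700 Ft = 336100 Ft
  Less exemption 39000 Ft → base 297100 Ft
  297100 Ft × 21% = 62391 Ft

62525 Ft > 62391 Ft, so the standard income tax governs.

62525 Ft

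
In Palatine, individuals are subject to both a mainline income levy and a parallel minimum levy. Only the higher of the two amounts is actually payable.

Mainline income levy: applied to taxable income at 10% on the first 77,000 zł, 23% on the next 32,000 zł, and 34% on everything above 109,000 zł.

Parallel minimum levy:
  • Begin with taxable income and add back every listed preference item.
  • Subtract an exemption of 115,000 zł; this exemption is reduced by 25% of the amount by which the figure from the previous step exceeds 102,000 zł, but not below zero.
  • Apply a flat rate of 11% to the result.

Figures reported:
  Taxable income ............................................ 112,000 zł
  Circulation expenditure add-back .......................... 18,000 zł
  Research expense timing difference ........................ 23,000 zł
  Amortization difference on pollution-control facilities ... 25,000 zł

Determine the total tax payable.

16,080 zł

Parallel minimum levy:
  Adjusted income: 112,000 zł + 18,000 zł + 23,000 zł + 25,000 zł = 178,000 zł
  Exemption: 115,000 zł − 25% × (178,000 zł − 102,000 zł) = 115,000 zł − 19,000 zł = 96,000 zł
  Base: 178,000 zł − 96,000 zł = 82,000 zł
  82,000 zł × 11% = 9,020 zł

Mainline income levy:
  77,000 zł × 10% = 7,700 zł
  32,000 zł × 23% = 7,360 zł
  3,000 zł × 34% = 1,020 zł
  → 16,080 zł

16,080 zł > 9,020 zł, so the mainline income levy governs.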